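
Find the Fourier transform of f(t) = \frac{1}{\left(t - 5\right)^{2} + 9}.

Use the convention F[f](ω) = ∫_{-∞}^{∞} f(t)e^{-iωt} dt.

F(ω) = \frac{\pi e^{- 5 i \omega - 3 \left|{\omega}\right|}}{3}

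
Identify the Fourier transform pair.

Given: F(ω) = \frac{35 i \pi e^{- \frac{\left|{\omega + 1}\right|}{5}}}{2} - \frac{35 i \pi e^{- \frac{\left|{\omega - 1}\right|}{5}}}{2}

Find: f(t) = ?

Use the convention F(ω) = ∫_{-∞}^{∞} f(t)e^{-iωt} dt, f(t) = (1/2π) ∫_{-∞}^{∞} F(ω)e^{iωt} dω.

f(t) = \frac{7 \sin{\left(t \right)}}{t^{2} + \frac{1}{25}}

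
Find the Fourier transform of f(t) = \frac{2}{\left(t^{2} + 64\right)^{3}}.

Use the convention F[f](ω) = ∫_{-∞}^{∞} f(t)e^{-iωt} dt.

F(ω) = \frac{\pi \left(64 \omega^{2} + 24 \left|{\omega}\right| + 3\right) e^{- 8 \left|{\omega}\right|}}{131072}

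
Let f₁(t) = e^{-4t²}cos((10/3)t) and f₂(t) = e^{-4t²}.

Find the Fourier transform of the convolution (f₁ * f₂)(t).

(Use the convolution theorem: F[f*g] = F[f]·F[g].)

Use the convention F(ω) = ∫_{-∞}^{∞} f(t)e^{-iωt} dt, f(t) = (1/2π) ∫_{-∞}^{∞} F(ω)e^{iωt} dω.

F[f₁*f₂](ω) = \frac{\pi \left(e^{\frac{5 \omega}{6}} + 1\right) e^{- \frac{\omega^{2}}{8} - \frac{5 \omega}{12} - \frac{25}{36}}}{8}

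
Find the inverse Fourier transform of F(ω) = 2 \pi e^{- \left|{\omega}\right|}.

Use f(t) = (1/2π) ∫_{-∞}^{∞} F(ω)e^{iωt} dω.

f(t) = \frac{2}{t^{2} + 1}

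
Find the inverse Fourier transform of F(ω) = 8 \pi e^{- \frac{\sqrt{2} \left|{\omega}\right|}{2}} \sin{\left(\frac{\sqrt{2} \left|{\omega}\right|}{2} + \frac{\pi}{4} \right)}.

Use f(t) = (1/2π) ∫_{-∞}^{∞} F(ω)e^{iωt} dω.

f(t) = \frac{8}{t^{4} + 1}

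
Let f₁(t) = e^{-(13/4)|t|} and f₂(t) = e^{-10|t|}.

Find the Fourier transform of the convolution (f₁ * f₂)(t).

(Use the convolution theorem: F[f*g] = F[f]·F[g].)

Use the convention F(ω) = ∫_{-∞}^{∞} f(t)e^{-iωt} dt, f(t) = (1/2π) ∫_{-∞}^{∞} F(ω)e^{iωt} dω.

F[f₁*f₂](ω) = \frac{2080}{\left(\omega^{2} + 100\right) \left(16 \omega^{2} + 169\right)}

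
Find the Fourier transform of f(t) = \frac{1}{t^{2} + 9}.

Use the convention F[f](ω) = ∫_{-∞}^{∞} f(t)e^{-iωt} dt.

F(ω) = \frac{\pi e^{- 3 \left|{\omega}\right|}}{3}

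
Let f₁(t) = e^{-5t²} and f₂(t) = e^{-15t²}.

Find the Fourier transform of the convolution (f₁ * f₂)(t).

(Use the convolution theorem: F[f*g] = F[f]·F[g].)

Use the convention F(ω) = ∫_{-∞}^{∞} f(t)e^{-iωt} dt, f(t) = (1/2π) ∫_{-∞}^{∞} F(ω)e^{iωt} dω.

F[f₁*f₂](ω) = \frac{\sqrt{3} \pi e^{- \frac{\omega^{2}}{15}}}{15}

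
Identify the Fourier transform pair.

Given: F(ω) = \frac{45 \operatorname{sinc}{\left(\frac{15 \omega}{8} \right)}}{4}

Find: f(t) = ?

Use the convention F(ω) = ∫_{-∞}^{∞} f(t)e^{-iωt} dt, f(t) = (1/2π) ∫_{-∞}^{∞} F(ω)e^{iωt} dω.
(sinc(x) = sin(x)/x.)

f(t) = 3 \left(\begin{cases} 1 & \text{for}\: \left|{t}\right| < \frac{15}{8} \\0 & \text{otherwise} \end{cases}\right)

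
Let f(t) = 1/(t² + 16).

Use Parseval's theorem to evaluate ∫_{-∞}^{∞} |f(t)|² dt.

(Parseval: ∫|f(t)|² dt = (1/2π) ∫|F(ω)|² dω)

∫|f(t)|² dt = \frac{\pi}{128}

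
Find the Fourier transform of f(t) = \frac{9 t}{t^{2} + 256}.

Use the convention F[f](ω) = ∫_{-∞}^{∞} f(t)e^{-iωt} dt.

F(ω) = - 9 i \pi e^{- 16 \left|{\omega}\right|} \operatorname{sign}{\left(\omega \right)}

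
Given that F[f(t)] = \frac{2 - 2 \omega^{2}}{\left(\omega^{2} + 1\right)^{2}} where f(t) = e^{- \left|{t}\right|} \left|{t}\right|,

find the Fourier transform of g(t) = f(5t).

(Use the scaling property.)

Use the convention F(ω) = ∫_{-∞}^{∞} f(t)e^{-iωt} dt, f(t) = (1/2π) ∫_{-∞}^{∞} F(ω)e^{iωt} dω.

F[g](ω) = \frac{10 \left(25 - \omega^{2}\right)}{\left(\omega^{2} + 25\right)^{2}}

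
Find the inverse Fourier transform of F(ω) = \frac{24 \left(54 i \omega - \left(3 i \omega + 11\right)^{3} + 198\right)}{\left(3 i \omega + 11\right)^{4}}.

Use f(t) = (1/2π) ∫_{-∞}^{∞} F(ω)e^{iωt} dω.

f(t) = 8 \left(t^{2} - 1\right) e^{- \frac{11 t}{3}} u\left(t\right)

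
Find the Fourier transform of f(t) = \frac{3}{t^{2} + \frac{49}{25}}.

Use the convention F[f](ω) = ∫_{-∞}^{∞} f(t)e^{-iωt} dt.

F(ω) = \frac{15 \pi e^{- \frac{7 \left|{\omega}\right|}{5}}}{7}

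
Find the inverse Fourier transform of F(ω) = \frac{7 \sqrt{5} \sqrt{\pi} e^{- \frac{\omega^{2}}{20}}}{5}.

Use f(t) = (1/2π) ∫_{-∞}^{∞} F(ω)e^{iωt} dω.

f(t) = 7 e^{- 5 t^{2}}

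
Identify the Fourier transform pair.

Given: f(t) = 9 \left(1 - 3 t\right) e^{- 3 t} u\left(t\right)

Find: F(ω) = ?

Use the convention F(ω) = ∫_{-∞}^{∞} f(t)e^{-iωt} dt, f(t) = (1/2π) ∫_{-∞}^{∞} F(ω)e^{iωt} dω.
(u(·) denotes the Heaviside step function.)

F(ω) = \frac{9 i \omega}{- \omega^{2} + 6 i \omega + 9}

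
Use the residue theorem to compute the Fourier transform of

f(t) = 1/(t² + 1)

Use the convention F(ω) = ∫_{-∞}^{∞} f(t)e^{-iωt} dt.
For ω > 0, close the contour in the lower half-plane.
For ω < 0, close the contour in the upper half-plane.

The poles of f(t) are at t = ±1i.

Let g(z) = f(z)e^{-iωz}; for large |z| the factor e^{-iωz} decays in the lower half-plane when ω > 0 and in the upper half-plane when ω < 0.

Case ω > 0 (lower half-plane, clockwise contour ⇒ F(ω) = -2πi·ΣRes):
  Res_{z = - i} g(z) = \frac{i e^{- \omega}}{2}
  F(ω) = -2πi·ΣRes = \pi e^{- \omega}

Case ω < 0 (upper half-plane, counterclockwise contour ⇒ F(ω) = +2πi·ΣRes):
  Res_{z = i} g(z) = - \frac{i e^{\omega}}{2}
  F(ω) = 2πi·ΣRes = \pi e^{\omega}

Both cases combine into a single formula in |ω|:

F(ω) = \pi e^{- \left|{\omega}\right|}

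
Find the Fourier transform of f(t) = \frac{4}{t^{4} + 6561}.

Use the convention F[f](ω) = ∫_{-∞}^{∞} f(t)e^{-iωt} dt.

F(ω) = \frac{4 \pi e^{- \frac{9 \sqrt{2} \left|{\omega}\right|}{2}} \sin{\left(\frac{9 \sqrt{2} \left|{\omega}\right|}{2} + \frac{\pi}{4} \right)}}{729}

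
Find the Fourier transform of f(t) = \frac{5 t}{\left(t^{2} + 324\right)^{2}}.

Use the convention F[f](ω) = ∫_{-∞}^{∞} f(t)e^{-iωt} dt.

F(ω) = - \frac{5 i \pi \omega e^{- 18 \left|{\omega}\right|}}{36}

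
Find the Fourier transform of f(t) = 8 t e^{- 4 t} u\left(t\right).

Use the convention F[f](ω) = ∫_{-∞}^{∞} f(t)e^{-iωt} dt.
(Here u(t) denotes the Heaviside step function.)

F(ω) = \frac{8}{\left(i \omega + 4\right)^{2}}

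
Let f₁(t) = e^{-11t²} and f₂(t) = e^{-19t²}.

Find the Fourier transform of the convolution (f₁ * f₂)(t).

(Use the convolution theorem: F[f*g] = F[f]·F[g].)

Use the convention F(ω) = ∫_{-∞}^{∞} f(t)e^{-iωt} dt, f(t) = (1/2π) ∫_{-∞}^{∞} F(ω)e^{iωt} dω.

F[f₁*f₂](ω) = \frac{\sqrt{209} \pi e^{- \frac{15 \omega^{2}}{418}}}{209}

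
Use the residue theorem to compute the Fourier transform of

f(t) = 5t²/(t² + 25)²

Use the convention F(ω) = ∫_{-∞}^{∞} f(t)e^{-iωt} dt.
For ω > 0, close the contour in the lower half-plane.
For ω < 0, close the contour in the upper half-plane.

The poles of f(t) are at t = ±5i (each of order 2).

Let g(z) = f(z)e^{-iωz}; for large |z| the factor e^{-iωz} decays in the lower half-plane when ω > 0 and in the upper half-plane when ω < 0.

Case ω > 0 (lower half-plane, clockwise contour ⇒ F(ω) = -2πi·ΣRes):
  Res_{z = - 5 i} g(z) = \frac{i \left(1 - 5 \omega\right) e^{- 5 \omega}}{4} (pole of order 2)
  F(ω) = -2πi·ΣRes = \frac{\pi \left(1 - 5 \omega\right) e^{- 5 \omega}}{2}

Case ω < 0 (upper half-plane, counterclockwise contour ⇒ F(ω) = +2πi·ΣRes):
  Res_{z = 5 i} g(z) = \frac{i \left(- 5 \omega - 1\right) e^{5 \omega}}{4} (pole of order 2)
  F(ω) = 2πi·ΣRes = \frac{\pi \left(5 \omega + 1\right) e^{5 \omega}}{2}

Both cases combine into a single formula in |ω|:

F(ω) = \frac{\pi \left(1 - 5 \left|{\omega}\right|\right) e^{- 5 \left|{\omega}\right|}}{2}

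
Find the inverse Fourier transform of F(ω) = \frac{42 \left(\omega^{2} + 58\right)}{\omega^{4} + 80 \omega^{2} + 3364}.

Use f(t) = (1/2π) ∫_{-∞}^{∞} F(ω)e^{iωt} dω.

f(t) = 3 e^{- 7 \left|{t}\right|} \cos{\left(3 \left|{t}\right| \right)}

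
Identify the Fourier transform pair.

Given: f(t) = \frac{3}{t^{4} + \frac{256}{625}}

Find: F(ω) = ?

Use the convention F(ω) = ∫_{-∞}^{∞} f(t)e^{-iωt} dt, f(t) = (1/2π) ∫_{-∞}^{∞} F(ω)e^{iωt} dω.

F(ω) = \frac{375 \pi e^{- \frac{2 \sqrt{2} \left|{\omega}\right|}{5}} \sin{\left(\frac{2 \sqrt{2} \left|{\omega}\right|}{5} + \frac{\pi}{4} \right)}}{64}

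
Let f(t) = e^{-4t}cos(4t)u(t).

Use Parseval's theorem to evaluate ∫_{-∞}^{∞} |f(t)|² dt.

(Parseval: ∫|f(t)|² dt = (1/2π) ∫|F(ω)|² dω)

∫|f(t)|² dt = \frac{3}{32}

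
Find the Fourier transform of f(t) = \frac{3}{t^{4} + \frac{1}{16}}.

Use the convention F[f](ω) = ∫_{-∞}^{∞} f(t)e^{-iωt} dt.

F(ω) = 24 \pi e^{- \frac{\sqrt{2} \left|{\omega}\right|}{4}} \sin{\left(\frac{\sqrt{2} \left|{\omega}\right|}{4} + \frac{\pi}{4} \right)}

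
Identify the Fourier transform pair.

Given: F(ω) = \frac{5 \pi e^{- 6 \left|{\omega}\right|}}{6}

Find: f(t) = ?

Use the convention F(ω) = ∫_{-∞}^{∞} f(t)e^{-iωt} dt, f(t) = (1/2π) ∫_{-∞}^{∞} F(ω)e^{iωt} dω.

f(t) = \frac{5}{t^{2} + 36}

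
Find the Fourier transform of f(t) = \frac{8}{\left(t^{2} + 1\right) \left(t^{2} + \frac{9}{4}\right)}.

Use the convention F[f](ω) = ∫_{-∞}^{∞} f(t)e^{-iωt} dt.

F(ω) = \frac{32 \pi e^{- \left|{\omega}\right|}}{5} - \frac{64 \pi e^{- \frac{3 \left|{\omega}\right|}{2}}}{15}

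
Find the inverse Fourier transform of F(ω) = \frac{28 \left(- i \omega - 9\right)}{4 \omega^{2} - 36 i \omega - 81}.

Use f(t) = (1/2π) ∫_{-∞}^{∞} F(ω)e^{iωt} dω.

f(t) = 7 \left(\frac{9 t}{2} + 1\right) e^{- \frac{9 t}{2}} u\left(t\right)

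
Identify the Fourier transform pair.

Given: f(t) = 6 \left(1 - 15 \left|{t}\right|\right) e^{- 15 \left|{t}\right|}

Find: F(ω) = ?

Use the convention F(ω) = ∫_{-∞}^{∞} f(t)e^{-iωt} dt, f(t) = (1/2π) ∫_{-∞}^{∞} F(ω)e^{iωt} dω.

F(ω) = \frac{360 \omega^{2}}{\left(\omega^{2} + 225\right)^{2}}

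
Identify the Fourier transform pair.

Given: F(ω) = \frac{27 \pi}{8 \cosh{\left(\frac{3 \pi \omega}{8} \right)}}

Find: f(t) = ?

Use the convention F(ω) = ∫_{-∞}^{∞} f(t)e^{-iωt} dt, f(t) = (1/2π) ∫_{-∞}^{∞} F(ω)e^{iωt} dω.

f(t) = \frac{9}{e^{\frac{4 t}{3}} + e^{- \frac{4 t}{3}}}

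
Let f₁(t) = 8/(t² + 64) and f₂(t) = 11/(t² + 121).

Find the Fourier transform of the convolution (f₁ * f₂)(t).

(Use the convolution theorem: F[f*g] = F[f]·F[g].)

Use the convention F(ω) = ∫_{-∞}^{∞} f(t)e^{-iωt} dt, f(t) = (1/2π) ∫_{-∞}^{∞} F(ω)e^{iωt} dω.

F[f₁*f₂](ω) = \pi^{2} e^{- 19 \left|{\omega}\right|}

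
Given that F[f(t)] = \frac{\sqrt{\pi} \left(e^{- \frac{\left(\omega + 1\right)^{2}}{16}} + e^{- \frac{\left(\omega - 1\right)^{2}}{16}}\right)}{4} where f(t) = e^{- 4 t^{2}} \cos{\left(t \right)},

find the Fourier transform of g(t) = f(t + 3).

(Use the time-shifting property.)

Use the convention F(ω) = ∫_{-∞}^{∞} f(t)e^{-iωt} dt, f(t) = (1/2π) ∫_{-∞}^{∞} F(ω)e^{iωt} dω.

F[g](ω) = \frac{\sqrt{\pi} \left(e^{\frac{\omega}{4}} + 1\right) e^{- \frac{\omega^{2}}{16} - \frac{\omega}{8} + 3 i \omega - \frac{1}{16}}}{4}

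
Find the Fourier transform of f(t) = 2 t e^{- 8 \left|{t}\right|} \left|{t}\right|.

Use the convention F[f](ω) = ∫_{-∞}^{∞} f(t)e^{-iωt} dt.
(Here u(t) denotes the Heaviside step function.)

F(ω) = \frac{8 i \omega \left(\omega^{2} - 192\right)}{\left(\omega^{2} + 64\right)^{3}}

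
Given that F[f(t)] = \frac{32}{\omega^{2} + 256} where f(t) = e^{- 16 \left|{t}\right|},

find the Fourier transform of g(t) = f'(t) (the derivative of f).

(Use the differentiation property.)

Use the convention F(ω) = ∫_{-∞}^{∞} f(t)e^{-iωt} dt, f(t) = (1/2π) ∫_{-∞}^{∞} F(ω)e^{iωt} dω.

F[g](ω) = \frac{32 i \omega}{\omega^{2} + 256}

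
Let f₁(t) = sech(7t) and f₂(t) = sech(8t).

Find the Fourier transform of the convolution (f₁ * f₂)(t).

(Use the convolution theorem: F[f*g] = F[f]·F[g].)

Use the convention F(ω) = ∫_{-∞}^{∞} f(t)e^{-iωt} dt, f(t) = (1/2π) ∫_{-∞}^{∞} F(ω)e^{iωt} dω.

F[f₁*f₂](ω) = \frac{\pi^{2}}{56 \cosh{\left(\frac{\pi \omega}{16} \right)} \cosh{\left(\frac{\pi \omega}{14} \right)}}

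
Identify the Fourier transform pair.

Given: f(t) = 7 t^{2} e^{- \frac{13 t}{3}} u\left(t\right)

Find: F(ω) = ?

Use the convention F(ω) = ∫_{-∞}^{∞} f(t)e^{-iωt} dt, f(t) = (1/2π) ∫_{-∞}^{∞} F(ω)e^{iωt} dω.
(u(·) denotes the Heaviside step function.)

F(ω) = \frac{378}{\left(3 i \omega + 13\right)^{3}}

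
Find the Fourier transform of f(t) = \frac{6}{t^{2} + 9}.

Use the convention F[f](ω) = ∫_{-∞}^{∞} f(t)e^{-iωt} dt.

F(ω) = 2 \pi e^{- 3 \left|{\omega}\right|}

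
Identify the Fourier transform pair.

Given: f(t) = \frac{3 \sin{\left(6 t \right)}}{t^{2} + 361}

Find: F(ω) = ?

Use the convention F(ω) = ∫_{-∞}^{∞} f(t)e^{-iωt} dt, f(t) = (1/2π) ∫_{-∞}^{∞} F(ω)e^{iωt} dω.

F(ω) = \frac{3 i \pi e^{- 19 \left|{\omega + 6}\right|}}{38} - \frac{3 i \pi e^{- 19 \left|{\omega - 6}\right|}}{38}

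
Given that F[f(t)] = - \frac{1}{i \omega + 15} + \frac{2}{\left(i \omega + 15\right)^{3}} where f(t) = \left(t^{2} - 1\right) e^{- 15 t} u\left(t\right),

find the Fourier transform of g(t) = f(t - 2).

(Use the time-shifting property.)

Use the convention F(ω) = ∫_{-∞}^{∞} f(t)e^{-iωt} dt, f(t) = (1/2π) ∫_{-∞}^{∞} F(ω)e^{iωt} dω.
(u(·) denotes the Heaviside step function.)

F[g](ω) = \frac{\left(2 i \omega - \left(i \omega + 15\right)^{3} + 30\right) e^{- 2 i \omega}}{\left(i \omega + 15\right)^{4}}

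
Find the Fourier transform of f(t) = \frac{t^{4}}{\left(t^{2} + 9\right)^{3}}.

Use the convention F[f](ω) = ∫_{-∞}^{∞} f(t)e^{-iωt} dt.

F(ω) = \frac{\pi \left(3 \omega^{2} - 5 \left|{\omega}\right| + 1\right) e^{- 3 \left|{\omega}\right|}}{8}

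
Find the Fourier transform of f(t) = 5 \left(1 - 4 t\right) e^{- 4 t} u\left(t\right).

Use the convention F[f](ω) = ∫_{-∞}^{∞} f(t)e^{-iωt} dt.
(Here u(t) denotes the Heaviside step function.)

F(ω) = \frac{5 i \omega}{- \omega^{2} + 8 i \omega + 16}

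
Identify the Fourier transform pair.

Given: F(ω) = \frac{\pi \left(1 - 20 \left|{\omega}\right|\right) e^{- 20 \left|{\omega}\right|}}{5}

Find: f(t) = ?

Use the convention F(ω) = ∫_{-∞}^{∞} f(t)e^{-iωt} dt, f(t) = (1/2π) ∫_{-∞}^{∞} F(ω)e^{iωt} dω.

f(t) = \frac{8 t^{2}}{\left(t^{2} + 400\right)^{2}}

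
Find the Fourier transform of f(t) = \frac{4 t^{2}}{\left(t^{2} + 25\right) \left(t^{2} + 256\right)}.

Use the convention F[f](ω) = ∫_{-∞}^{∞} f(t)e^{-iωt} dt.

F(ω) = \frac{4 \pi \left(16 - 5 e^{11 \left|{\omega}\right|}\right) e^{- 16 \left|{\omega}\right|}}{231}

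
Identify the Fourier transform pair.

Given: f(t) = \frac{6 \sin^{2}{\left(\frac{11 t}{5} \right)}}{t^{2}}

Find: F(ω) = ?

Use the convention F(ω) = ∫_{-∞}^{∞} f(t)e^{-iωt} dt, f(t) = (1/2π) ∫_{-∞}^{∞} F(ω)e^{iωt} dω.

F(ω) = \begin{cases} \frac{3 \pi \left(22 - 5 \left|{\omega}\right|\right)}{5} & \text{for}\: \omega > - \frac{22}{5} \wedge \omega < \frac{22}{5} \\0 & \text{otherwise} \end{cases}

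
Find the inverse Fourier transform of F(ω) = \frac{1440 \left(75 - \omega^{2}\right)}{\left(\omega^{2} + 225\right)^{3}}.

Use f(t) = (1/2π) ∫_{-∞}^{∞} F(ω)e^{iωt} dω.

f(t) = 8 t^{2} e^{- 15 \left|{t}\right|}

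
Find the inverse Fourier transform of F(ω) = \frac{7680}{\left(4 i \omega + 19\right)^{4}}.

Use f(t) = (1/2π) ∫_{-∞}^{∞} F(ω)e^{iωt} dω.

f(t) = 5 t^{3} e^{- \frac{19 t}{4}} u\left(t\right)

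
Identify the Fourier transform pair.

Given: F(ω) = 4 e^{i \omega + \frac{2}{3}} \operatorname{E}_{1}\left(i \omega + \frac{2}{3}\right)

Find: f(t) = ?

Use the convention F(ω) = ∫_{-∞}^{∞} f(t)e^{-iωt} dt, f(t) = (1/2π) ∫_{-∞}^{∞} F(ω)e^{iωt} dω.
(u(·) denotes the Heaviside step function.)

f(t) = \frac{4 e^{- \frac{2 t}{3}} u\left(t\right)}{t + 1}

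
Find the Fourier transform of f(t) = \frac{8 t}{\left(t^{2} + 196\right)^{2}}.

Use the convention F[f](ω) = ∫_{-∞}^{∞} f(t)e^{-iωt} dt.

F(ω) = - \frac{2 i \pi \omega e^{- 14 \left|{\omega}\right|}}{7}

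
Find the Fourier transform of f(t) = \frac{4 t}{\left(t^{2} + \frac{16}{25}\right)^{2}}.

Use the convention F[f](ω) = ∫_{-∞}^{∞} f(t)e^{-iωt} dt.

F(ω) = - \frac{5 i \pi \omega e^{- \frac{4 \left|{\omega}\right|}{5}}}{2}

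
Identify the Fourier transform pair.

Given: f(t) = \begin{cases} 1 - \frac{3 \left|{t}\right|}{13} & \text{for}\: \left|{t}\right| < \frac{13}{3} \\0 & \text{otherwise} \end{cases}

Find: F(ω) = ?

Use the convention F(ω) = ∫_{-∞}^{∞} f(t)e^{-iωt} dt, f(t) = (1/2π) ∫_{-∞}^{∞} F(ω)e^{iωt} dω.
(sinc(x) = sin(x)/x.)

F(ω) = \frac{13 \operatorname{sinc}^{2}{\left(\frac{13 \omega}{6} \right)}}{3}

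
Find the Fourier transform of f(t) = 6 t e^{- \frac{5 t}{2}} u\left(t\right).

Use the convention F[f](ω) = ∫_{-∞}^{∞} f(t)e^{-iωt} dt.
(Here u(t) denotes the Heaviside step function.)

F(ω) = \frac{24}{\left(2 i \omega + 5\right)^{2}}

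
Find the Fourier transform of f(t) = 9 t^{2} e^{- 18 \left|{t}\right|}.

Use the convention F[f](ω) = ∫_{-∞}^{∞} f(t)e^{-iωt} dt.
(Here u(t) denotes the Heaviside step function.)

F(ω) = \frac{1944 \left(108 - \omega^{2}\right)}{\left(\omega^{2} + 324\right)^{3}}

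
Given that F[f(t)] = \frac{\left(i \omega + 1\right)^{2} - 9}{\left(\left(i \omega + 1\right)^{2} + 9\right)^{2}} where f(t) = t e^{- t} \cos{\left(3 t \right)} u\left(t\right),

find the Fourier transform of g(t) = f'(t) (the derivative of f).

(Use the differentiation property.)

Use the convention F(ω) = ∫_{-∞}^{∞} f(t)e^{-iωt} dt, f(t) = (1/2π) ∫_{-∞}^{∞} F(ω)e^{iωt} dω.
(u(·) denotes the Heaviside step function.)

F[g](ω) = \frac{i \omega \left(\left(i \omega + 1\right)^{2} - 9\right)}{\left(\left(i \omega + 1\right)^{2} + 9\right)^{2}}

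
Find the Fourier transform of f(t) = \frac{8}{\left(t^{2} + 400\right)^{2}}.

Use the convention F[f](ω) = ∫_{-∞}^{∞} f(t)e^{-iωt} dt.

F(ω) = \frac{\pi \left(20 \left|{\omega}\right| + 1\right) e^{- 20 \left|{\omega}\right|}}{2000}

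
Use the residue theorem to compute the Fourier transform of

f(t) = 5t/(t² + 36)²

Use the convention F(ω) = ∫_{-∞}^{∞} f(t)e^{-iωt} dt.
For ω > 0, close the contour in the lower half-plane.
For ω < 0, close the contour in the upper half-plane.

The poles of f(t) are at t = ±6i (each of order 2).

Let g(z) = f(z)e^{-iωz}; for large |z| the factor e^{-iωz} decays in the lower half-plane when ω > 0 and in the upper half-plane when ω < 0.

Case ω > 0 (lower half-plane, clockwise contour ⇒ F(ω) = -2πi·ΣRes):
  Res_{z = - 6 i} g(z) = \frac{5 \omega e^{- 6 \omega}}{24} (pole of order 2)
  F(ω) = -2πi·ΣRes = - \frac{5 i \pi \omega e^{- 6 \omega}}{12}

Case ω < 0 (upper half-plane, counterclockwise contour ⇒ F(ω) = +2πi·ΣRes):
  Res_{z = 6 i} g(z) = - \frac{5 \omega e^{6 \omega}}{24} (pole of order 2)
  F(ω) = 2πi·ΣRes = - \frac{5 i \pi \omega e^{6 \omega}}{12}

Both cases combine into a single formula in |ω|:

F(ω) = - \frac{5 i \pi \omega e^{- 6 \left|{\omega}\right|}}{12}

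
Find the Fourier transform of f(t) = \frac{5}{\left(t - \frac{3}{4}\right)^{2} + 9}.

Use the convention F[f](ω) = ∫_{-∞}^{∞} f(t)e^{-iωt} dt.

F(ω) = \frac{5 \pi e^{- \frac{3 i \omega}{4} - 3 \left|{\omega}\right|}}{3}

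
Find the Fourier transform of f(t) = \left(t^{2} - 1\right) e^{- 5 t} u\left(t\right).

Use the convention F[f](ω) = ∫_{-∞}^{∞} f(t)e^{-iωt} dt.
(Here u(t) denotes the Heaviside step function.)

F(ω) = \frac{2 i \omega - \left(i \omega + 5\right)^{3} + 10}{\left(i \omega + 5\right)^{4}}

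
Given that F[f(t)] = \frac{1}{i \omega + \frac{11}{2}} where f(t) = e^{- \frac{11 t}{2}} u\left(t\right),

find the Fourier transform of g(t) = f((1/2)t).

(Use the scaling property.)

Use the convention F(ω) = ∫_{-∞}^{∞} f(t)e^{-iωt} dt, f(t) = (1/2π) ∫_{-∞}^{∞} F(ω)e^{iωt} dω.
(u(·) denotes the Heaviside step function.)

F[g](ω) = \frac{4}{4 i \omega + 11}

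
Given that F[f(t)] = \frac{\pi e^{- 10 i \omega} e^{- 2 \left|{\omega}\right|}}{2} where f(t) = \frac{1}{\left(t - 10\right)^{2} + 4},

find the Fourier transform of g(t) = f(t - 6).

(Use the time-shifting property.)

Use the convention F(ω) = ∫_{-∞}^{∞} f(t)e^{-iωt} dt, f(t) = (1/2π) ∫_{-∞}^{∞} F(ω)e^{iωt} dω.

F[g](ω) = \frac{\pi e^{- 16 i \omega - 2 \left|{\omega}\right|}}{2}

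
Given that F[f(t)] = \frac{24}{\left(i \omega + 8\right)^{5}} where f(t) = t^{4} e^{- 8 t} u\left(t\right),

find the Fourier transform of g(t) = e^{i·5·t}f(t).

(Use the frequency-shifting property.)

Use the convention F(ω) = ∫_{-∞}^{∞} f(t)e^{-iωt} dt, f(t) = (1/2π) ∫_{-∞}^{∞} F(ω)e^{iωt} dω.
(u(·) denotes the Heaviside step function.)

F[g](ω) = \frac{24}{\left(i \left(\omega - 5\right) + 8\right)^{5}}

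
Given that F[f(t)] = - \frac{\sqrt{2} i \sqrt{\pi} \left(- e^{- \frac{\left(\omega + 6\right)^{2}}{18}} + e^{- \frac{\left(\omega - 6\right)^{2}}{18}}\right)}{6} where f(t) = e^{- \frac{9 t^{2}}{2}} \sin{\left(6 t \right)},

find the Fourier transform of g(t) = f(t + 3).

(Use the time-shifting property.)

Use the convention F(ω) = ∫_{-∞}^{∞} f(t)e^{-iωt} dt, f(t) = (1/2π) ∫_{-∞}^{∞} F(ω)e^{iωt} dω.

F[g](ω) = \frac{\sqrt{2} i \sqrt{\pi} \left(1 - e^{\frac{4 \omega}{3}}\right) e^{- \frac{\omega^{2}}{18} - \frac{2 \omega}{3} + 3 i \omega - 2}}{6}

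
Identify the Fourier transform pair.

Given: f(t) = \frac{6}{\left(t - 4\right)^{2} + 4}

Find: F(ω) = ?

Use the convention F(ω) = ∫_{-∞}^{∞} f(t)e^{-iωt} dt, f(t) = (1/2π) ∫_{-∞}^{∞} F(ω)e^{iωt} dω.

F(ω) = 3 \pi e^{- 4 i \omega - 2 \left|{\omega}\right|}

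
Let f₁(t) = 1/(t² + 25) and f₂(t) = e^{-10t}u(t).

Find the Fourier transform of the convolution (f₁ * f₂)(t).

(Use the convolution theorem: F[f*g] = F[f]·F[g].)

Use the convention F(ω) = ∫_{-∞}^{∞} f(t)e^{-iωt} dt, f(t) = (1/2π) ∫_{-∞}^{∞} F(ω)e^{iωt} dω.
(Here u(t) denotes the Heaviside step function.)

F[f₁*f₂](ω) = \frac{\pi e^{- 5 \left|{\omega}\right|}}{5 \left(i \omega + 10\right)}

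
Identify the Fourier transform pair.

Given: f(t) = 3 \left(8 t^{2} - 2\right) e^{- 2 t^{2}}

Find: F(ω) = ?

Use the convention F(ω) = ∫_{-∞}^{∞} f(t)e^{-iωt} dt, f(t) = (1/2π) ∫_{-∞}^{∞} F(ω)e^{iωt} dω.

F(ω) = - \frac{3 \sqrt{2} \sqrt{\pi} \omega^{2} e^{- \frac{\omega^{2}}{8}}}{4}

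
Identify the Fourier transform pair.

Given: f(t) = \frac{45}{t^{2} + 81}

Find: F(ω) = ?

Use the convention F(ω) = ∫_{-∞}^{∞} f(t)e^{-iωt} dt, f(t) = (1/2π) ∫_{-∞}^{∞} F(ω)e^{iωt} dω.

F(ω) = 5 \pi e^{- 9 \left|{\omega}\right|}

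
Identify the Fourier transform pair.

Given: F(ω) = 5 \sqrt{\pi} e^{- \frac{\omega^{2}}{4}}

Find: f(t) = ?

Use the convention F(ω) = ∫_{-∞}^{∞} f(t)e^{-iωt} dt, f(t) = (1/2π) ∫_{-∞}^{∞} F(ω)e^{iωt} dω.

f(t) = 5 e^{- t^{2}}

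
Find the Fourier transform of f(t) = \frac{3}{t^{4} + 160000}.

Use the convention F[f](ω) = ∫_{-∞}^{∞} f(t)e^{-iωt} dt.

F(ω) = \frac{3 \pi e^{- 10 \sqrt{2} \left|{\omega}\right|} \sin{\left(10 \sqrt{2} \left|{\omega}\right| + \frac{\pi}{4} \right)}}{8000}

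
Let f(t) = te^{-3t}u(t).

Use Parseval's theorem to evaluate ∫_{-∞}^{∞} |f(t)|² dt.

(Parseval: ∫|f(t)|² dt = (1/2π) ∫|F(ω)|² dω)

∫|f(t)|² dt = \frac{1}{108}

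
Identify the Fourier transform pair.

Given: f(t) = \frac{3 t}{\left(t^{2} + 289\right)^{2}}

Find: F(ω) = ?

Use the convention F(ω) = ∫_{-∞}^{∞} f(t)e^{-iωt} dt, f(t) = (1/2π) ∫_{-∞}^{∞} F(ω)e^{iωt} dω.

F(ω) = - \frac{3 i \pi \omega e^{- 17 \left|{\omega}\right|}}{34}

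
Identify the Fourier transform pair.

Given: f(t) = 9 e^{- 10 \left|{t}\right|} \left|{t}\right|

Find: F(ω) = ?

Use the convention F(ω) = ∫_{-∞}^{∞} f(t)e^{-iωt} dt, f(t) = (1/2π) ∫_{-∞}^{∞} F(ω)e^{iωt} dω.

F(ω) = \frac{18 \left(100 - \omega^{2}\right)}{\left(\omega^{2} + 100\right)^{2}}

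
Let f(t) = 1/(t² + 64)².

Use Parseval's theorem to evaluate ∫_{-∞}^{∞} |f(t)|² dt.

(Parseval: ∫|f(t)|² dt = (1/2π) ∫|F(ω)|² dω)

∫|f(t)|² dt = \frac{5 \pi}{33554432}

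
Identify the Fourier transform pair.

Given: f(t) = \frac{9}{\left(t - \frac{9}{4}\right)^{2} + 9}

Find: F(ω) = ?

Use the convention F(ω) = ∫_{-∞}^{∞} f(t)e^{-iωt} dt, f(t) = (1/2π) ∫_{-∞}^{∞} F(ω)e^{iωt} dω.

F(ω) = 3 \pi e^{- \frac{9 i \omega}{4} - 3 \left|{\omega}\right|}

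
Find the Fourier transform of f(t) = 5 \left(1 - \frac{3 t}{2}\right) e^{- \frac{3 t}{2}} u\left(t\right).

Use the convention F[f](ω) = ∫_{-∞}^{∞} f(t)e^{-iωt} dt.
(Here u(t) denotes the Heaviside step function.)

F(ω) = \frac{20 i \omega}{- 4 \omega^{2} + 12 i \omega + 9}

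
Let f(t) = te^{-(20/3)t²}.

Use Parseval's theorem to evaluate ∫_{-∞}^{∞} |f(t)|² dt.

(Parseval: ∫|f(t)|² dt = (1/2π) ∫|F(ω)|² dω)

∫|f(t)|² dt = \frac{3 \sqrt{30} \sqrt{\pi}}{1600}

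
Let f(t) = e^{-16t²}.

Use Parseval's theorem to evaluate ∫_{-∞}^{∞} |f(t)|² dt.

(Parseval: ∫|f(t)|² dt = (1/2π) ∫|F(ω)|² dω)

∫|f(t)|² dt = \frac{\sqrt{2} \sqrt{\pi}}{8}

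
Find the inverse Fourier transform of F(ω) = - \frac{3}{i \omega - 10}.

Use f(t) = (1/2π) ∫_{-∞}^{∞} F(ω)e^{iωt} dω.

f(t) = 3 e^{10 t} u\left(- t\right)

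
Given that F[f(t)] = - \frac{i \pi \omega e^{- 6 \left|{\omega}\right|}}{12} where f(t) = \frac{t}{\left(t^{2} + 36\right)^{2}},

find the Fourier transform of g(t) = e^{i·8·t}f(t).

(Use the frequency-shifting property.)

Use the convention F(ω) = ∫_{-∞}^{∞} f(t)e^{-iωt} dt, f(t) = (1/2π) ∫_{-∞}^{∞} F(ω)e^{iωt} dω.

F[g](ω) = \frac{i \pi \left(8 - \omega\right) e^{- 6 \left|{\omega - 8}\right|}}{12}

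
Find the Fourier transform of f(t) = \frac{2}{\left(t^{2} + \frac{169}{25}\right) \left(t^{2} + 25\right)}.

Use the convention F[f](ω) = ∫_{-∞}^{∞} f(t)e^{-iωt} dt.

F(ω) = - \frac{5 \pi e^{- 5 \left|{\omega}\right|}}{228} + \frac{125 \pi e^{- \frac{13 \left|{\omega}\right|}{5}}}{2964}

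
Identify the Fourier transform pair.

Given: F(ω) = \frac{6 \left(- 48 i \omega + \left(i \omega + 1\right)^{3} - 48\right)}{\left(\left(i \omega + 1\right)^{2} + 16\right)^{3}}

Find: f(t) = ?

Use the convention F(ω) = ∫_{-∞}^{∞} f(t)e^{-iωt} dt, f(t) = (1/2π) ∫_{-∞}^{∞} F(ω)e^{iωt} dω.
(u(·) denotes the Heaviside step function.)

f(t) = 3 t^{2} e^{- t} \cos{\left(4 t \right)} u\left(t\right)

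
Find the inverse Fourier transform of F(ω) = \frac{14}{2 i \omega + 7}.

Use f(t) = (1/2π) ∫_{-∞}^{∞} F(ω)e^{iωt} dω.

f(t) = 7 e^{- \frac{7 t}{2}} u\left(t\right)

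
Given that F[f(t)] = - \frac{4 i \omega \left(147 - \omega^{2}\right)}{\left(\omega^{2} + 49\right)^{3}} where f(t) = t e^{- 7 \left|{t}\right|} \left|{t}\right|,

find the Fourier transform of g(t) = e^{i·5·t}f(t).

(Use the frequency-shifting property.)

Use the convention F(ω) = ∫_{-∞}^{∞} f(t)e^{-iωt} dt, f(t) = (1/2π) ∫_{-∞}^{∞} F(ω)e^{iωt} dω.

F[g](ω) = \frac{4 i \left(\omega - 5\right) \left(\left(\omega - 5\right)^{2} - 147\right)}{\left(\left(\omega - 5\right)^{2} + 49\right)^{3}}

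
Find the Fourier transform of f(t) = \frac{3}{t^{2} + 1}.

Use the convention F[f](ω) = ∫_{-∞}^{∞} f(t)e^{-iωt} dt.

F(ω) = 3 \pi e^{- \left|{\omega}\right|}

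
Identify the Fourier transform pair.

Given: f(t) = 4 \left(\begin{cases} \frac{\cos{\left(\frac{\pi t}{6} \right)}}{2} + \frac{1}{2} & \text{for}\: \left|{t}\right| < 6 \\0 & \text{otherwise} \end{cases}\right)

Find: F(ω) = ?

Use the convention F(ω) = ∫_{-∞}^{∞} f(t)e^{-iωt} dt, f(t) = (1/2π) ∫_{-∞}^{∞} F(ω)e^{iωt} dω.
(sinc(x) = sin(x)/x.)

F(ω) = - \frac{24 \pi^{2} \operatorname{sinc}{\left(6 \omega \right)}}{36 \omega^{2} - \pi^{2}}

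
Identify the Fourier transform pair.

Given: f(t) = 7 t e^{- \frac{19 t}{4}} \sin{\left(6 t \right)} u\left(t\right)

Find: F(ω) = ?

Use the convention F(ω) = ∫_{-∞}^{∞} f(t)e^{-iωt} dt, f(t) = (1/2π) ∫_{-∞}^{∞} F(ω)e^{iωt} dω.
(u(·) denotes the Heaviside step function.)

F(ω) = \frac{5376 \left(4 i \omega + 19\right)}{\left(\left(4 i \omega + 19\right)^{2} + 576\right)^{2}}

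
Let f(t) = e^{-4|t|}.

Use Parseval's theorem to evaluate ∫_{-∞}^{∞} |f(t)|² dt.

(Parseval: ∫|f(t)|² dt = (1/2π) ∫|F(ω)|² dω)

∫|f(t)|² dt = \frac{1}{4}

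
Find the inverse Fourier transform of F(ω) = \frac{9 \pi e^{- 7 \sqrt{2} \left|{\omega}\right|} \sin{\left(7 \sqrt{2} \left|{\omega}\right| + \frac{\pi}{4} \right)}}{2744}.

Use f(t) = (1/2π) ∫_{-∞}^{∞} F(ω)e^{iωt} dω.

f(t) = \frac{9}{t^{4} + 38416}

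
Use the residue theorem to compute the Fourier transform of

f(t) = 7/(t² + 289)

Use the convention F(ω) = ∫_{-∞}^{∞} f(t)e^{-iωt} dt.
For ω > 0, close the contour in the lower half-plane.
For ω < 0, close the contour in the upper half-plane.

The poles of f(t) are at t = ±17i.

Let g(z) = f(z)e^{-iωz}; for large |z| the factor e^{-iωz} decays in the lower half-plane when ω > 0 and in the upper half-plane when ω < 0.

Case ω > 0 (lower half-plane, clockwise contour ⇒ F(ω) = -2πi·ΣRes):
  Res_{z = - 17 i} g(z) = \frac{7 i e^{- 17 \omega}}{34}
  F(ω) = -2πi·ΣRes = \frac{7 \pi e^{- 17 \omega}}{17}

Case ω < 0 (upper half-plane, counterclockwise contour ⇒ F(ω) = +2πi·ΣRes):
  Res_{z = 17 i} g(z) = - \frac{7 i e^{17 \omega}}{34}
  F(ω) = 2πi·ΣRes = \frac{7 \pi e^{17 \omega}}{17}

Both cases combine into a single formula in |ω|:

F(ω) = \frac{7 \pi e^{- 17 \left|{\omega}\right|}}{17}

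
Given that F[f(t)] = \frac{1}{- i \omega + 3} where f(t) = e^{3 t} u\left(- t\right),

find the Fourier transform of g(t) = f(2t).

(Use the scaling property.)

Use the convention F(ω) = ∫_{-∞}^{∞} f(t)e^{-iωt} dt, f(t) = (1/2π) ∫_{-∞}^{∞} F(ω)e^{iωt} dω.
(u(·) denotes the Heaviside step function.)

F[g](ω) = \frac{i}{\omega + 6 i}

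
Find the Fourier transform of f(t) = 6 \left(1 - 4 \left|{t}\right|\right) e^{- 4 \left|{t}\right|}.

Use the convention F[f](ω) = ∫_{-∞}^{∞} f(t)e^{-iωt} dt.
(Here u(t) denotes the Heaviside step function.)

F(ω) = \frac{96 \omega^{2}}{\left(\omega^{2} + 16\right)^{2}}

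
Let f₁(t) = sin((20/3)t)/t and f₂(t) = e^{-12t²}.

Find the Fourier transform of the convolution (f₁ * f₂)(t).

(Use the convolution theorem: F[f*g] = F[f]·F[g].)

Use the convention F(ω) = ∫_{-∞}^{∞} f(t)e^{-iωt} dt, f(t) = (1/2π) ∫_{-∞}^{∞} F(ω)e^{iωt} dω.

F[f₁*f₂](ω) = \begin{cases} \frac{\sqrt{3} \pi^{\frac{3}{2}} e^{- \frac{\omega^{2}}{48}}}{6} & \text{for}\: \omega > - \frac{20}{3} \wedge \omega < \frac{20}{3} \\0 & \text{otherwise} \end{cases}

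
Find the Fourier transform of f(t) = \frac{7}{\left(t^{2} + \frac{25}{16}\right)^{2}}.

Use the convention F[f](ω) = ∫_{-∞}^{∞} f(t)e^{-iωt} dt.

F(ω) = \frac{56 \pi \left(5 \left|{\omega}\right| + 4\right) e^{- \frac{5 \left|{\omega}\right|}{4}}}{125}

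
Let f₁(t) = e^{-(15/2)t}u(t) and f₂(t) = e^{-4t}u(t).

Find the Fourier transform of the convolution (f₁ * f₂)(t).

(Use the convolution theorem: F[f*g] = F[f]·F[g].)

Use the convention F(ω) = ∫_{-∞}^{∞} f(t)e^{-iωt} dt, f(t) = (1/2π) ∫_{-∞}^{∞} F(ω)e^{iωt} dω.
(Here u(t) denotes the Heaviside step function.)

F[f₁*f₂](ω) = \frac{2}{\left(i \omega + 4\right) \left(2 i \omega + 15\right)}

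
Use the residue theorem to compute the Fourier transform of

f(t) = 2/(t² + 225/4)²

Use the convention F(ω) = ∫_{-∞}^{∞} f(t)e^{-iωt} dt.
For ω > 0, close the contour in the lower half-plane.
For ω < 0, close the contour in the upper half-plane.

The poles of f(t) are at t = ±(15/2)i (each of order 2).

Let g(z) = f(z)e^{-iωz}; for large |z| the factor e^{-iωz} decays in the lower half-plane when ω > 0 and in the upper half-plane when ω < 0.

Case ω > 0 (lower half-plane, clockwise contour ⇒ F(ω) = -2πi·ΣRes):
  Res_{z = - \frac{15 i}{2}} g(z) = \frac{2 i \left(15 \omega + 2\right) e^{- \frac{15 \omega}{2}}}{3375} (pole of order 2)
  F(ω) = -2πi·ΣRes = \frac{4 \pi \left(15 \omega + 2\right) e^{- \frac{15 \omega}{2}}}{3375}

Case ω < 0 (upper half-plane, counterclockwise contour ⇒ F(ω) = +2πi·ΣRes):
  Res_{z = \frac{15 i}{2}} g(z) = \frac{2 i \left(15 \omega - 2\right) e^{\frac{15 \omega}{2}}}{3375} (pole of order 2)
  F(ω) = 2πi·ΣRes = \frac{4 \pi \left(2 - 15 \omega\right) e^{\frac{15 \omega}{2}}}{3375}

Both cases combine into a single formula in |ω|:

F(ω) = \frac{4 \pi \left(15 \left|{\omega}\right| + 2\right) e^{- \frac{15 \left|{\omega}\right|}{2}}}{3375}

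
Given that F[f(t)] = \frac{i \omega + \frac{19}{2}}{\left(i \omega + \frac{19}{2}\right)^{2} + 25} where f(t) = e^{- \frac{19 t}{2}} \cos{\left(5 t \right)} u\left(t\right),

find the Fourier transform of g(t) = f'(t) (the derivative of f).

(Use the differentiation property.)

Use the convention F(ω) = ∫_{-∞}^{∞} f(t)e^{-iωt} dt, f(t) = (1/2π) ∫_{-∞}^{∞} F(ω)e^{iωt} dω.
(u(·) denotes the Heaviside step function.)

F[g](ω) = \frac{2 i \omega \left(2 i \omega + 19\right)}{\left(2 i \omega + 19\right)^{2} + 100}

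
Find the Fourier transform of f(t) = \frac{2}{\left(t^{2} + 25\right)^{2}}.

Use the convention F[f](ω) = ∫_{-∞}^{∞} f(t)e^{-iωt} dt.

F(ω) = \frac{\pi \left(5 \left|{\omega}\right| + 1\right) e^{- 5 \left|{\omega}\right|}}{125}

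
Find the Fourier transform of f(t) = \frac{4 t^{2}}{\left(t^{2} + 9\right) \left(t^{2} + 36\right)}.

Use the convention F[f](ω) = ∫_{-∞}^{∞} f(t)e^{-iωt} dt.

F(ω) = \frac{4 \pi \left(2 - e^{3 \left|{\omega}\right|}\right) e^{- 6 \left|{\omega}\right|}}{9}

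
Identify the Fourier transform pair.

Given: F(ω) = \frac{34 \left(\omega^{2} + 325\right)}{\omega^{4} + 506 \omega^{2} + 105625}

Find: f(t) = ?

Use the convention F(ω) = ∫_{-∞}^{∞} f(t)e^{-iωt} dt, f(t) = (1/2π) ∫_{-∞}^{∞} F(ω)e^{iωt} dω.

f(t) = e^{- 17 \left|{t}\right|} \cos{\left(6 t \right)}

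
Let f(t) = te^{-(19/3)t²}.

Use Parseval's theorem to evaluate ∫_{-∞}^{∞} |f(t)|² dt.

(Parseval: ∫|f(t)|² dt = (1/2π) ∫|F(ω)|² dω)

∫|f(t)|² dt = \frac{3 \sqrt{114} \sqrt{\pi}}{2888}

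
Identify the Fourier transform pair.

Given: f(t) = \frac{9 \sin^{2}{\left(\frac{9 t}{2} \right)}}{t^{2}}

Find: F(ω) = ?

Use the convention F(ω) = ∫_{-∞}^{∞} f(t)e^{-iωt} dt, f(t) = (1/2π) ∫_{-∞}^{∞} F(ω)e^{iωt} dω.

F(ω) = \begin{cases} \frac{9 \pi \left(9 - \left|{\omega}\right|\right)}{2} & \text{for}\: \omega > -9 \wedge \omega < 9 \\0 & \text{otherwise} \end{cases}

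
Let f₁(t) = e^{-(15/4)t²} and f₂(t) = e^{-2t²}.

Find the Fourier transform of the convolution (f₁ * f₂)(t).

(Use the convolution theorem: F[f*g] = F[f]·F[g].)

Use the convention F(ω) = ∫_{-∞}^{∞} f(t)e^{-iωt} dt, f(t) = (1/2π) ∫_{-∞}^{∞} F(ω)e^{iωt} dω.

F[f₁*f₂](ω) = \frac{\sqrt{30} \pi e^{- \frac{23 \omega^{2}}{120}}}{15}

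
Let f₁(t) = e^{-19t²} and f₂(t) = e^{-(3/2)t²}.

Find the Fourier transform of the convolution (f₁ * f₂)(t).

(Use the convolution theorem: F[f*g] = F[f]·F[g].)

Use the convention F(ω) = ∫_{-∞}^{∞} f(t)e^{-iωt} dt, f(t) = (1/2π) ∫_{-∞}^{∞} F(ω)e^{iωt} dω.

F[f₁*f₂](ω) = \frac{\sqrt{114} \pi e^{- \frac{41 \omega^{2}}{228}}}{57}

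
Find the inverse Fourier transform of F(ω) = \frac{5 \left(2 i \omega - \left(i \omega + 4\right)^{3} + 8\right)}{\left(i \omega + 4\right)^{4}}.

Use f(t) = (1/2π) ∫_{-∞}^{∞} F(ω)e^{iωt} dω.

f(t) = 5 \left(t^{2} - 1\right) e^{- 4 t} u\left(t\right)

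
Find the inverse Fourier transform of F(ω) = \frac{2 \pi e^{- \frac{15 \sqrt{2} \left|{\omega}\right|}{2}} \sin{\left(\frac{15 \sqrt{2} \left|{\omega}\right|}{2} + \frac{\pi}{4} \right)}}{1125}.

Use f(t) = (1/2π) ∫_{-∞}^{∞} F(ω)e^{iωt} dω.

f(t) = \frac{6}{t^{4} + 50625}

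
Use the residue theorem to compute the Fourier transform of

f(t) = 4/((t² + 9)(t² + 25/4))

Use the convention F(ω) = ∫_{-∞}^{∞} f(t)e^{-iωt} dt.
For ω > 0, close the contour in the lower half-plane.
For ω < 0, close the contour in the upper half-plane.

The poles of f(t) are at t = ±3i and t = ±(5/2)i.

Let g(z) = f(z)e^{-iωz}; for large |z| the factor e^{-iωz} decays in the lower half-plane when ω > 0 and in the upper half-plane when ω < 0.

Case ω > 0 (lower half-plane, clockwise contour ⇒ F(ω) = -2πi·ΣRes):
  Res_{z = - 3 i} g(z) = - \frac{8 i e^{- 3 \omega}}{33}
  Res_{z = - \frac{5 i}{2}} g(z) = \frac{16 i e^{- \frac{5 \omega}{2}}}{55}
  F(ω) = -2πi·ΣRes = - \frac{16 \pi e^{- 3 \omega}}{33} + \frac{32 \pi e^{- \frac{5 \omega}{2}}}{55}

Case ω < 0 (upper half-plane, counterclockwise contour ⇒ F(ω) = +2πi·ΣRes):
  Res_{z = 3 i} g(z) = \frac{8 i e^{3 \omega}}{33}
  Res_{z = \frac{5 i}{2}} g(z) = - \frac{16 i e^{\frac{5 \omega}{2}}}{55}
  F(ω) = 2πi·ΣRes = \frac{16 \pi \left(6 e^{\frac{5 \omega}{2}} - 5 e^{3 \omega}\right)}{165}

Both cases combine into a single formula in |ω|:

F(ω) = - \frac{16 \pi e^{- 3 \left|{\omega}\right|}}{33} + \frac{32 \pi e^{- \frac{5 \left|{\omega}\right|}{2}}}{55}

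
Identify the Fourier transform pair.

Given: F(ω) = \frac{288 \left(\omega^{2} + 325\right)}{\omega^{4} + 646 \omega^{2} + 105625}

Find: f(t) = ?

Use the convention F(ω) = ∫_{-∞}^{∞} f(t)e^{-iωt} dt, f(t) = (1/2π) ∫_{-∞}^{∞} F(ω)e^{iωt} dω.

f(t) = 8 e^{- 18 \left|{t}\right|} \cos{\left(t \right)}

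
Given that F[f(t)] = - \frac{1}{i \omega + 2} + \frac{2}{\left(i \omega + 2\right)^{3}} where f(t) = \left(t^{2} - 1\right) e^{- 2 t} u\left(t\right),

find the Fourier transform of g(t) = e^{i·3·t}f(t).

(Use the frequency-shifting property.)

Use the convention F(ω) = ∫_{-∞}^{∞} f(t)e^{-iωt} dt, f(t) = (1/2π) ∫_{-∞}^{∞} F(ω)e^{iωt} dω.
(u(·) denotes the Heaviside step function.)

F[g](ω) = \frac{2 i \left(\omega - 3\right) - \left(i \left(\omega - 3\right) + 2\right)^{3} + 4}{\left(i \left(\omega - 3\right) + 2\right)^{4}}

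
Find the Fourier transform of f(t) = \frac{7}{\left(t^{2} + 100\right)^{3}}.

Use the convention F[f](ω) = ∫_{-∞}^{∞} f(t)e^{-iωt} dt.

F(ω) = \frac{7 \pi \left(100 \omega^{2} + 30 \left|{\omega}\right| + 3\right) e^{- 10 \left|{\omega}\right|}}{800000}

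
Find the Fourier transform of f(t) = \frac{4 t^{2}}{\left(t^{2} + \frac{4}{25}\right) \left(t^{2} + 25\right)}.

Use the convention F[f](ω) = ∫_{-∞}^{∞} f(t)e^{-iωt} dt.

F(ω) = \frac{500 \pi e^{- 5 \left|{\omega}\right|}}{621} - \frac{40 \pi e^{- \frac{2 \left|{\omega}\right|}{5}}}{621}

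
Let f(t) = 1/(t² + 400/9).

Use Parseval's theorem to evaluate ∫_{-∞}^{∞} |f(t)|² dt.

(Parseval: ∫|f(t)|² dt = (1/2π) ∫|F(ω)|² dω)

∫|f(t)|² dt = \frac{27 \pi}{16000}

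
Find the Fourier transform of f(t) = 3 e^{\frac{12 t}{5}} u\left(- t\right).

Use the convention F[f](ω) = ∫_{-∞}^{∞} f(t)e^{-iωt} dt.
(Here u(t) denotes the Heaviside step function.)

F(ω) = - \frac{15}{5 i \omega - 12}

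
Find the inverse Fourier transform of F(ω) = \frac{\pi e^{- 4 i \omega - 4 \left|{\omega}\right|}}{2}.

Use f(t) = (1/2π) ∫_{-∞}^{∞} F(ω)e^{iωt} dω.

f(t) = \frac{2}{\left(t - 4\right)^{2} + 16}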